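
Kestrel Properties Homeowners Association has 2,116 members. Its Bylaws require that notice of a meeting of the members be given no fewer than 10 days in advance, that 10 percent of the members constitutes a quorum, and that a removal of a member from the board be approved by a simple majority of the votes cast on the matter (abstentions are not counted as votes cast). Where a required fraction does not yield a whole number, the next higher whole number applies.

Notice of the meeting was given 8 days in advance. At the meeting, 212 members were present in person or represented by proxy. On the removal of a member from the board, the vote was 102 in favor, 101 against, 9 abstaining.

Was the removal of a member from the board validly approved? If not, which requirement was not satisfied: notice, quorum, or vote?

Notice: 8 days given; 10 required. Not satisfied.
Quorum: 10% of 2,116 = 211.60, rounded up to 212; 212 present. Satisfied.
Vote: requires a majority of the votes cast (212 − 9 abstaining = 203); a majority of 203 is 102, so 102 needed; 102 in favor. Satisfied.

Invalid — notice requirement not satisfied.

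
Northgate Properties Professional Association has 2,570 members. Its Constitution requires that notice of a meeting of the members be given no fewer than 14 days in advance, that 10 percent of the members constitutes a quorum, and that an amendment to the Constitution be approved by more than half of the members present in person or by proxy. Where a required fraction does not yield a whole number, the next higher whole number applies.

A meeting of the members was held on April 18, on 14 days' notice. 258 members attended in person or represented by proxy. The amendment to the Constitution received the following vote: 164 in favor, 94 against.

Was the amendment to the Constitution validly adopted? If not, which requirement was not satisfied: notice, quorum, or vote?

Notice: 14 days given; 14 required. Satisfied.
Quorum: 10% of 2,570 = 257; 258 present. Satisfied.
Vote: requires a majority of those present (258); a majority of 258 is 130, so 130 needed; 164 in favor. Satisfied.

Valid — all requirements satisfied.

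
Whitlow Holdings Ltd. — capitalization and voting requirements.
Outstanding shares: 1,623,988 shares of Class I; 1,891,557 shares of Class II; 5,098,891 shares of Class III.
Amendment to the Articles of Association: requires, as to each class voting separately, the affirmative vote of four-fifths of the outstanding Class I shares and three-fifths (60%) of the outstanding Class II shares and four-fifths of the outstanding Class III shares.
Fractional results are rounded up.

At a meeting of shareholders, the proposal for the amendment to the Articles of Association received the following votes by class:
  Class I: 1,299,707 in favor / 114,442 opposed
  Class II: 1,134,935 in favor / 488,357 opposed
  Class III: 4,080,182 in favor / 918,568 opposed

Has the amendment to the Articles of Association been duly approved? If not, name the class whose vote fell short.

Class I: 4/5 of 1623988 = 1299190.40, rounded up to 1299191; 1,299,191 required, 1,299,707 in favor — approved.
Class II: 3/5 of 1891557 = 1134934.20, rounded up to 1134935; 1,134,935 required, 1,134,935 in favor — approved.
Class III: 4/5 of 5098891 = 4079112.80, rounded up to 4079113; 4,079,113 required, 4,080,182 in favor — approved.

Approved — every class gave the required vote.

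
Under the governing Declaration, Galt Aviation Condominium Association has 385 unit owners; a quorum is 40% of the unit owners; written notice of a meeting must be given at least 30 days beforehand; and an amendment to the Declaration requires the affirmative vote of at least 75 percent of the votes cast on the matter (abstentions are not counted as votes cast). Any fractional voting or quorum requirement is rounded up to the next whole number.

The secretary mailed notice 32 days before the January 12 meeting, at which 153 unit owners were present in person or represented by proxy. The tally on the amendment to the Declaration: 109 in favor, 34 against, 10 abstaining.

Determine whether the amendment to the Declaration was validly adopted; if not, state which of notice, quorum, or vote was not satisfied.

Invalid — quorum requirement not satisfied.

Notice: 32 days given; 30 required. Satisfied.
Quorum: 40% of 385 = 154; 153 present. Not satisfied.
Vote: requires three-fourths of the votes cast (153 − 10 abstaining = 143); 3/4 of 143 = 107.25, rounded up to 108, so 108 needed; 109 in favor. Satisfied.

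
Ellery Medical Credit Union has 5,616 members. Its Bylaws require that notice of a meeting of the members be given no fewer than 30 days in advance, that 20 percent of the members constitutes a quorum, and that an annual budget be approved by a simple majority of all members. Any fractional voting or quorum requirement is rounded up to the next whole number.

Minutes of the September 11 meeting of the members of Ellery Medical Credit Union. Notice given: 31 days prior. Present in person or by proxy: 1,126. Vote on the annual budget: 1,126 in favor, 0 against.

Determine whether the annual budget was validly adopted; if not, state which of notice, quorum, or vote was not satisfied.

Invalid — vote requirement not satisfied.

Notice: 31 days given; 30 required. Satisfied.
Quorum: 20% of 5,616 = 1,123.20, rounded up to 1,124; 1,126 present. Satisfied.
Vote: requires a majority of all members (5,616); a majority of 5616 is 2809, so 2,809 needed; 1,126 in favor. Not satisfied.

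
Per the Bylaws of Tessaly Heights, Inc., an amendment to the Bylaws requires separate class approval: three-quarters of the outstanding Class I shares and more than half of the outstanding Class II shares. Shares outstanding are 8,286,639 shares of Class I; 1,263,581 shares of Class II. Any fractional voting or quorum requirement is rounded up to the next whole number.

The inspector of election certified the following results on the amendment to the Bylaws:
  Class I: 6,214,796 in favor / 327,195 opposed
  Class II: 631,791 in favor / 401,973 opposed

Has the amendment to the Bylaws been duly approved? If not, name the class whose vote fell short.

Class I: 3/4 of 8286639 = 6214979.25, rounded up to 6214980; 6,214,980 required, 6,214,796 in favor — not approved.
Class II: a majority of 1263581 is 631791; 631,791 required, 631,791 in favor — approved.

Not approved — the Class I shares did not give the required vote.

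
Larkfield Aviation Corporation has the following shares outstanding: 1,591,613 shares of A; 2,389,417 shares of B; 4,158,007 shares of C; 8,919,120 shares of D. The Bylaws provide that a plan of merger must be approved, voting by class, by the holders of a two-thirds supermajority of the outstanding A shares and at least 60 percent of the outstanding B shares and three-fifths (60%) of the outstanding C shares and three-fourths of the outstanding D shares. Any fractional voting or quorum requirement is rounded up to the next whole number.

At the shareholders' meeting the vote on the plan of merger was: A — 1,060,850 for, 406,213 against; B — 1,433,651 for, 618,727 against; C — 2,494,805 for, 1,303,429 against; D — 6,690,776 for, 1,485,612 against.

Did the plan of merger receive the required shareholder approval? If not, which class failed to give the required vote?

Not approved — the A shares did not give the required vote.

A: 2/3 of 1591613 = 1061075.33, rounded up to 1061076; 1,061,076 required, 1,060,850 in favor — not approved.
B: 3/5 of 2389417 = 1433650.20, rounded up to 1433651; 1,433,651 required, 1,433,651 in favor — approved.
C: 3/5 of 4158007 = 2494804.20, rounded up to 2494805; 2,494,805 required, 2,494,805 in favor — approved.
D: 3/4 of 8919120 = 6689340; 6,689,340 required, 6,690,776 in favor — approved.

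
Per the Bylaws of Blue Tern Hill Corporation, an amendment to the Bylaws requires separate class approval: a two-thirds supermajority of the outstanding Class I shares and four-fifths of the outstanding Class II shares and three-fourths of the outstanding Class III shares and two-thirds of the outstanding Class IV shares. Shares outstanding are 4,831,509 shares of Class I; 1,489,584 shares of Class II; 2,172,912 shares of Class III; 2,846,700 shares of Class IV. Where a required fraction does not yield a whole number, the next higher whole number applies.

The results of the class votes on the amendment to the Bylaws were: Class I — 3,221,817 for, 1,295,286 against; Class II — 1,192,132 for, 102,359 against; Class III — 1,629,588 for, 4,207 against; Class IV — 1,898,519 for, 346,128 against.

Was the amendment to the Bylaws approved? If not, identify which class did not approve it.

Class I: 2/3 of 4831509 = 3221006; 3,221,006 required, 3,221,817 in favor — approved.
Class II: 4/5 of 1489584 = 1191667.20, rounded up to 1191668; 1,191,668 required, 1,192,132 in favor — approved.
Class III: 3/4 of 2172912 = 1629684; 1,629,684 required, 1,629,588 in favor — not approved.
Class IV: 2/3 of 2846700 = 1897800; 1,897,800 required, 1,898,519 in favor — approved.

Not approved — the Class III shares did not give the required vote.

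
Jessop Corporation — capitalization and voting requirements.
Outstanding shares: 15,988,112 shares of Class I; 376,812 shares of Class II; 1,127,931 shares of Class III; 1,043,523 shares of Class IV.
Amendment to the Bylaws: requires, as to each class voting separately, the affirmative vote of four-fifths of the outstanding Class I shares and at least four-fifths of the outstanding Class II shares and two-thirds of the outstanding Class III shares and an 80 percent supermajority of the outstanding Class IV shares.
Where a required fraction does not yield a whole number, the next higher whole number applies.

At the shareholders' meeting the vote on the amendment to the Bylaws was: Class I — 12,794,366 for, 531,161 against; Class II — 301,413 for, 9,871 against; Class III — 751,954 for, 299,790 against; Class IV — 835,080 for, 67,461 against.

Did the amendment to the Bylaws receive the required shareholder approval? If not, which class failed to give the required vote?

Class I: 4/5 of 15988112 = 12790489.60, rounded up to 12790490; 12,790,490 required, 12,794,366 in favor — approved.
Class II: 4/5 of 376812 = 301449.60, rounded up to 301450; 301,450 required, 301,413 in favor — not approved.
Class III: 2/3 of 1127931 = 751954; 751,954 required, 751,954 in favor — approved.
Class IV: 4/5 of 1043523 = 834818.40, rounded up to 834819; 834,819 required, 835,080 in favor — approved.

Not approved — the Class II shares did not give the required vote.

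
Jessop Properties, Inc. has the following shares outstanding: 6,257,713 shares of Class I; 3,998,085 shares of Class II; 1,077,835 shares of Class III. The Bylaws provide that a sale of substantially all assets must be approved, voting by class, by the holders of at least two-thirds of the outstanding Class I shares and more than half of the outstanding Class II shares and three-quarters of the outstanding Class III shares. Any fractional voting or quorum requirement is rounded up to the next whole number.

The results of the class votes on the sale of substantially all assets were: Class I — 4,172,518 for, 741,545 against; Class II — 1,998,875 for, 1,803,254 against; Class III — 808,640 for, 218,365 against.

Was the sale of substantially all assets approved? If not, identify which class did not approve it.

Not approved — the Class II shares did not give the required vote.

Class I: 2/3 of 6257713 = 4171808.67, rounded up to 4171809; 4,171,809 required, 4,172,518 in favor — approved.
Class II: a majority of 3998085 is 1999043; 1,999,043 required, 1,998,875 in favor — not approved.
Class III: 3/4 of 1077835 = 808376.25, rounded up to 808377; 808,377 required, 808,640 in favor — approved.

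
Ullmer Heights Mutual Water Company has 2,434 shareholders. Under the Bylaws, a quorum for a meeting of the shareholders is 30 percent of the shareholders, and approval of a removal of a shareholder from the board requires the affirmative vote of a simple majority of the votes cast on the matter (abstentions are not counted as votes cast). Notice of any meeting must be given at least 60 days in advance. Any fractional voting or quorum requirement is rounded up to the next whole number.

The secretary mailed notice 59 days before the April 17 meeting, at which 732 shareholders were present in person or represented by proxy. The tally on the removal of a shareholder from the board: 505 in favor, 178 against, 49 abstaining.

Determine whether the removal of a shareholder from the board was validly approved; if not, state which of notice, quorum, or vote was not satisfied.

Invalid — notice requirement not satisfied.

Notice: 59 days given; 60 required. Not satisfied.
Quorum: 30% of 2,434 = 730.20, rounded up to 731; 732 present. Satisfied.
Vote: requires a majority of the votes cast (732 − 49 abstaining = 683); a majority of 683 is 342, so 342 needed; 505 in favor. Satisfied.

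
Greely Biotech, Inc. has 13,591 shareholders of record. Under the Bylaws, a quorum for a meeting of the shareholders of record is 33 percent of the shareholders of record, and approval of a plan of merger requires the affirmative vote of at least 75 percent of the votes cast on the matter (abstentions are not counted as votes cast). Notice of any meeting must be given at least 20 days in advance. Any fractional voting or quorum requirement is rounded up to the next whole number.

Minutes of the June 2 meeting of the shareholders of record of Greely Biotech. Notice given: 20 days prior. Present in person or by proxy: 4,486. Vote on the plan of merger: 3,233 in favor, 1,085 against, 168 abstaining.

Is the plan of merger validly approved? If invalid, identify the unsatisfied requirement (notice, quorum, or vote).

Notice: 20 days given; 20 required. Satisfied.
Quorum: 33% of 13,591 = 4,485.03, rounded up to 4,486; 4,486 present. Satisfied.
Vote: requires three-fourths of the votes cast (4,486 − 168 abstaining = 4,318); 3/4 of 4318 = 3238.50, rounded up to 3239, so 3,239 needed; 3,233 in favor. Not satisfied.

Invalid — vote requirement not satisfied.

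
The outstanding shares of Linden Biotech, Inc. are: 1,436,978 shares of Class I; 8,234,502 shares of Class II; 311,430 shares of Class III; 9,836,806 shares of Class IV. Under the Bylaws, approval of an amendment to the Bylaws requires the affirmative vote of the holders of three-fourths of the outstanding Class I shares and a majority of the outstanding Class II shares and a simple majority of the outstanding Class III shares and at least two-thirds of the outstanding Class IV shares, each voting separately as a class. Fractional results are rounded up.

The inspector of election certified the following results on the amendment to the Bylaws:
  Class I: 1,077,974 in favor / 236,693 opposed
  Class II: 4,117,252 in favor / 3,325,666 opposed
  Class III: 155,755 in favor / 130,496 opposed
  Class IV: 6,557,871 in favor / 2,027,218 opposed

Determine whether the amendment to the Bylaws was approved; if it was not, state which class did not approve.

Approved — every class gave the required vote.

Class I: 3/4 of 1436978 = 1077733.50, rounded up to 1077734; 1,077,734 required, 1,077,974 in favor — approved.
Class II: a majority of 8234502 is 4117252; 4,117,252 required, 4,117,252 in favor — approved.
Class III: a majority of 311430 is 155716; 155,716 required, 155,755 in favor — approved.
Class IV: 2/3 of 9836806 = 6557870.67, rounded up to 6557871; 6,557,871 required, 6,557,871 in favor — approved.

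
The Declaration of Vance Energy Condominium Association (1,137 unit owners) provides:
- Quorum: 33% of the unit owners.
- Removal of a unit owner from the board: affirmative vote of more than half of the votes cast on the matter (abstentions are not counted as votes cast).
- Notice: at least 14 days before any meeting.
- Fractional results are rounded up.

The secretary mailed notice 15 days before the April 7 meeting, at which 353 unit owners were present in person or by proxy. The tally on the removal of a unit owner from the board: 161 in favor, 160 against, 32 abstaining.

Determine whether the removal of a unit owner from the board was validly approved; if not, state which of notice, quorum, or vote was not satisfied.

Invalid — quorum requirement not satisfied.

Notice: 15 days given; 14 required. Satisfied.
Quorum: 33% of 1,137 = 375.21, rounded up to 376; 353 present. Not satisfied.
Vote: requires a majority of the votes cast (353 − 32 abstaining = 321); a majority of 321 is 161, so 161 needed; 161 in favor. Satisfied.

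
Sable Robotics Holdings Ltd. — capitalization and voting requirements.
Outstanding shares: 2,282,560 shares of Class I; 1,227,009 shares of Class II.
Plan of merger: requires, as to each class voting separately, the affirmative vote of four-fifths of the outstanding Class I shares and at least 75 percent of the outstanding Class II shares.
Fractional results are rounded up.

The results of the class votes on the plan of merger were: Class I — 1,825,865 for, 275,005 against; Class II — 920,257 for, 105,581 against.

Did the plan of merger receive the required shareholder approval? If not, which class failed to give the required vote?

Class I: 4/5 of 2282560 = 1826048; 1,826,048 required, 1,825,865 in favor — not approved.
Class II: 3/4 of 1227009 = 920256.75, rounded up to 920257; 920,257 required, 920,257 in favor — approved.

Not approved — the Class I shares did not give the required vote.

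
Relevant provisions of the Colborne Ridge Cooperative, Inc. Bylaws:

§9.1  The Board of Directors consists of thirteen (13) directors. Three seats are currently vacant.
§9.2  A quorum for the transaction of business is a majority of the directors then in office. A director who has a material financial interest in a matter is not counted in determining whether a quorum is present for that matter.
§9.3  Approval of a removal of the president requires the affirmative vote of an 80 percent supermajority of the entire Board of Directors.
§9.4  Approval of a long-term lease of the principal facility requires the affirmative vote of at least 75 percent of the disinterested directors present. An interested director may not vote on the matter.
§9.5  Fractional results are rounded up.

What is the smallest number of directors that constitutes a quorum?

A majority of 10 is 6.

6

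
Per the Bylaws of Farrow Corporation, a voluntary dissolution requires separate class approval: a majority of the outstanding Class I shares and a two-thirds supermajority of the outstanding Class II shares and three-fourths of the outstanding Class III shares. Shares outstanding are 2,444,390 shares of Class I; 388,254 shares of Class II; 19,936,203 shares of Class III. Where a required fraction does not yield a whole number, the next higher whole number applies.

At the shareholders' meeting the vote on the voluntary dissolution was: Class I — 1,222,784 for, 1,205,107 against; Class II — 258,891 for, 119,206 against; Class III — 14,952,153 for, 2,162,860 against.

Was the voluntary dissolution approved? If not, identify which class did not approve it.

Class I: a majority of 2444390 is 1222196; 1,222,196 required, 1,222,784 in favor — approved.
Class II: 2/3 of 388254 = 258836; 258,836 required, 258,891 in favor — approved.
Class III: 3/4 of 19936203 = 14952152.25, rounded up to 14952153; 14,952,153 required, 14,952,153 in favor — approved.

Approved — every class gave the required vote.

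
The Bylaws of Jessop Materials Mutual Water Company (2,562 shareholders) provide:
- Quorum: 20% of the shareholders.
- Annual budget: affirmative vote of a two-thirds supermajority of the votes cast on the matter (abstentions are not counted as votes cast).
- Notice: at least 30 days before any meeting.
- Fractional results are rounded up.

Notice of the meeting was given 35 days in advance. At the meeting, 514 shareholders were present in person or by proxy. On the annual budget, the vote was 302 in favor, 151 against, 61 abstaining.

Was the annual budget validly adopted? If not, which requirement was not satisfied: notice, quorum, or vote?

Notice: 35 days given; 30 required. Satisfied.
Quorum: 20% of 2,562 = 512.40, rounded up to 513; 514 present. Satisfied.
Vote: requires two-thirds of the votes cast (514 − 61 abstaining = 453); 2/3 of 453 = 302, so 302 needed; 302 in favor. Satisfied.

Valid — all requirements satisfied.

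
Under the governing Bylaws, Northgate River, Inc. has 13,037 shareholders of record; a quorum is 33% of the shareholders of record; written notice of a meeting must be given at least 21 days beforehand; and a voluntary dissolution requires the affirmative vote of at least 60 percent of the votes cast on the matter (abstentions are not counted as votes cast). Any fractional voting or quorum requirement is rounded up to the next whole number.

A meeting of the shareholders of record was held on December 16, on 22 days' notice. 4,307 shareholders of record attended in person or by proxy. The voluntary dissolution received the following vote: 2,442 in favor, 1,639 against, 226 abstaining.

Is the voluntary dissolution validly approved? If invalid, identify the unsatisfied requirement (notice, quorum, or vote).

Invalid — vote requirement not satisfied.

Notice: 22 days given; 21 required. Satisfied.
Quorum: 33% of 13,037 = 4,302.21, rounded up to 4,303; 4,307 present. Satisfied.
Vote: requires three-fifths of the votes cast (4,307 − 226 abstaining = 4,081); 3/5 of 4081 = 2448.60, rounded up to 2449, so 2,449 needed; 2,442 in favor. Not satisfied.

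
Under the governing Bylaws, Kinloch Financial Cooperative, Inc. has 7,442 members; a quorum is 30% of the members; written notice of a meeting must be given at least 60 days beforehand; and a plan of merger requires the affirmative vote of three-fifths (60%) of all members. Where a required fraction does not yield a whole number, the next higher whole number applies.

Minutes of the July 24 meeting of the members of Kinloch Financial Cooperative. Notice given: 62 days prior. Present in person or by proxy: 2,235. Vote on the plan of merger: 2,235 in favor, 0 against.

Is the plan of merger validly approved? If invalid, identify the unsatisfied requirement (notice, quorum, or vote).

Notice: 62 days given; 60 required. Satisfied.
Quorum: 30% of 7,442 = 2,232.60, rounded up to 2,233; 2,235 present. Satisfied.
Vote: requires three-fifths of all members (7,442); 3/5 of 7442 = 4465.20, rounded up to 4466, so 4,466 needed; 2,235 in favor. Not satisfied.

Invalid — vote requirement not satisfied.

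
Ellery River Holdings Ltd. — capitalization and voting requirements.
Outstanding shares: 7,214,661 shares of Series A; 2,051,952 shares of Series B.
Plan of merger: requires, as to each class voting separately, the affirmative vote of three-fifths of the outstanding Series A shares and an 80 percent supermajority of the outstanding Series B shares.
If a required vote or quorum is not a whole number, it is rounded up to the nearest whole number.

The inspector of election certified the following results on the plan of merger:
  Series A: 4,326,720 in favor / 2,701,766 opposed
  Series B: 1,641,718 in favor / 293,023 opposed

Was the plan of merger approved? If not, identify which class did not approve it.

Series A: 3/5 of 7214661 = 4328796.60, rounded up to 4328797; 4,328,797 required, 4,326,720 in favor — not approved.
Series B: 4/5 of 2051952 = 1641561.60, rounded up to 1641562; 1,641,562 required, 1,641,718 in favor — approved.

Not approved — the Series A shares did not give the required vote.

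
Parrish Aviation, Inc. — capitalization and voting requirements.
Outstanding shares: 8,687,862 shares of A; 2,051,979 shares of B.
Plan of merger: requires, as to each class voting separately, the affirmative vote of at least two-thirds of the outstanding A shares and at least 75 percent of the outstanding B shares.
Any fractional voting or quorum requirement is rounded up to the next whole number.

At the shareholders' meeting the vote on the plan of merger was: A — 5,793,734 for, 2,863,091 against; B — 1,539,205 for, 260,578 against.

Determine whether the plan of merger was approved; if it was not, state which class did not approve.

A: 2/3 of 8687862 = 5791908; 5,791,908 required, 5,793,734 in favor — approved.
B: 3/4 of 2051979 = 1538984.25, rounded up to 1538985; 1,538,985 required, 1,539,205 in favor — approved.

Approved — every class gave the required vote.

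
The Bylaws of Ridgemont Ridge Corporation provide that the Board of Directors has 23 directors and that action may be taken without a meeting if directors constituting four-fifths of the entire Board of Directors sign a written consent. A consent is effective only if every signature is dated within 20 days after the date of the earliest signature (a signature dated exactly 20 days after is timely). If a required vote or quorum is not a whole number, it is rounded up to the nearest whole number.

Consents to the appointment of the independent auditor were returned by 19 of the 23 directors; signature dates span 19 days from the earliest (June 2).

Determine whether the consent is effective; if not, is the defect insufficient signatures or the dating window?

Effective — both the signature and dating-window requirements are satisfied.

Signatures required: four-fifths of 23 — 4/5 of 23 = 18.40, rounded up to 19, so 19 needed; 19 signed. Sufficient.
Dating window: the latest signature is 19 days after the earliest; the limit is 20 days. Within the window.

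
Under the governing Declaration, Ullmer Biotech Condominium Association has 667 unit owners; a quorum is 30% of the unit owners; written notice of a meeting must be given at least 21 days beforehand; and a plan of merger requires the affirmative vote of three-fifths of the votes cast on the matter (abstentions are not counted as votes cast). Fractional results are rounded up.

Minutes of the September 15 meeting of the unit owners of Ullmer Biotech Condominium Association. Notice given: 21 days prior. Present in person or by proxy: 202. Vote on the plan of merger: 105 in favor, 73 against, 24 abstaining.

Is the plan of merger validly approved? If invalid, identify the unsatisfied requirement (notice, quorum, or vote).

Invalid — vote requirement not satisfied.

Notice: 21 days given; 21 required. Satisfied.
Quorum: 30% of 667 = 200.10, rounded up to 201; 202 present. Satisfied.
Vote: requires three-fifths of the votes cast (202 − 24 abstaining = 178); 3/5 of 178 = 106.80, rounded up to 107, so 107 needed; 105 in favor. Not satisfied.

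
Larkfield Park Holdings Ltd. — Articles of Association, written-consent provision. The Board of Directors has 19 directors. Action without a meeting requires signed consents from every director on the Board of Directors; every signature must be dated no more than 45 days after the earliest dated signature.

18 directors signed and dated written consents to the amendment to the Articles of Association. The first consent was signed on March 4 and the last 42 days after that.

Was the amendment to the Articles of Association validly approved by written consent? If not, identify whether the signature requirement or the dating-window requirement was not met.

Signatures required: the unanimous vote of 19 — unanimous means all 19, so 19 needed; 18 signed. Insufficient.
Dating window: the latest signature is 42 days after the earliest; the limit is 45 days. Within the window.

Not effective — insufficient signatures.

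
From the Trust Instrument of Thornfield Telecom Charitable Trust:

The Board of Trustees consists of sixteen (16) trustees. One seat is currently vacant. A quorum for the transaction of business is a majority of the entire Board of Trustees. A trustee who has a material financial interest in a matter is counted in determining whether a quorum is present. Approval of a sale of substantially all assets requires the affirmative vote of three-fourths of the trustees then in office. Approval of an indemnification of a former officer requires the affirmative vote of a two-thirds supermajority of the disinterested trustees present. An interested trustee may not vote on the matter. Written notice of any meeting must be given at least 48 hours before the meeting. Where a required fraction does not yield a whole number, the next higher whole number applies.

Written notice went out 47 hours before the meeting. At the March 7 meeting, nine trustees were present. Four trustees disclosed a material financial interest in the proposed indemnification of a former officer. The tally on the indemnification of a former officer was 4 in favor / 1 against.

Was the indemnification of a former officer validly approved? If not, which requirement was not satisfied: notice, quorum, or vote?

Invalid — notice requirement not satisfied.

Notice: 47 hours given; 48 required (47 < 48). Not satisfied.
Quorum: 9 present (interested trustees count toward quorum); quorum is 9. Satisfied.
Vote: the indemnification of a former officer requires two-thirds of the disinterested trustees present (9 − 4 = 5). 2/3 of 5 = 3.33, rounded up to 4, so 4 affirmative votes are needed; 4 voted in favor. Satisfied.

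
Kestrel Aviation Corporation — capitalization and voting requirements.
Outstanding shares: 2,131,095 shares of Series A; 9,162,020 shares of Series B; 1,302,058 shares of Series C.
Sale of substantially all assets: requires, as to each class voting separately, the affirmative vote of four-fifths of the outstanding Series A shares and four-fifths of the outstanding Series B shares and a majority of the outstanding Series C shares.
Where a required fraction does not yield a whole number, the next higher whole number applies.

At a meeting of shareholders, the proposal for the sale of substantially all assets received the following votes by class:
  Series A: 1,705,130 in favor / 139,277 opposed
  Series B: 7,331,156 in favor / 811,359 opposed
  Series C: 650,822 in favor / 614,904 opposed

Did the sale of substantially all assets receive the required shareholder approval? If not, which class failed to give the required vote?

Series A: 4/5 of 2131095 = 1704876; 1,704,876 required, 1,705,130 in favor — approved.
Series B: 4/5 of 9162020 = 7329616; 7,329,616 required, 7,331,156 in favor — approved.
Series C: a majority of 1302058 is 651030; 651,030 required, 650,822 in favor — not approved.

Not approved — the Series C shares did not give the required vote.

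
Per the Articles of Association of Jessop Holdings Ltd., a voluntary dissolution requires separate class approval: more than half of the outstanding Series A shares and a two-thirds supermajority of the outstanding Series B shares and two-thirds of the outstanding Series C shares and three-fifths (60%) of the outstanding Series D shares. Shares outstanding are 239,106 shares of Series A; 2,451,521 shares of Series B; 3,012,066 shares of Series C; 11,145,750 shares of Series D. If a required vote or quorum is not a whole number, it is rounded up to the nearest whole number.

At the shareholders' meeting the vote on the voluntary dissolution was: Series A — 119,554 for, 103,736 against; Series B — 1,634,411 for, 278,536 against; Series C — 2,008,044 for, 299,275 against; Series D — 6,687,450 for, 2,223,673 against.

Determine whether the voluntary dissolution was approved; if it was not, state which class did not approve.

Approved — every class gave the required vote.

Series A: a majority of 239106 is 119554; 119,554 required, 119,554 in favor — approved.
Series B: 2/3 of 2451521 = 1634347.33, rounded up to 1634348; 1,634,348 required, 1,634,411 in favor — approved.
Series C: 2/3 of 3012066 = 2008044; 2,008,044 required, 2,008,044 in favor — approved.
Series D: 3/5 of 11145750 = 6687450; 6,687,450 required, 6,687,450 in favor — approved.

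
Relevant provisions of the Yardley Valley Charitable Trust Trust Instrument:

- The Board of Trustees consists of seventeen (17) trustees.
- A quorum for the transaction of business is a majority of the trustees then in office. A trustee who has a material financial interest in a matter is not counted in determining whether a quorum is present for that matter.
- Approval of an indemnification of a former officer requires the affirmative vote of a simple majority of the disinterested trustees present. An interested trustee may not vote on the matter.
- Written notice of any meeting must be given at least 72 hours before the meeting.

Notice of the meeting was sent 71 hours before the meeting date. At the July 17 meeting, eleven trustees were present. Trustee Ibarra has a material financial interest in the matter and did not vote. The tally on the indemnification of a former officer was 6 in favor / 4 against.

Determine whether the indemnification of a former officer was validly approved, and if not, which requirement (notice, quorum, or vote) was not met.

Notice: 71 hours given; 72 required (71 < 72). Not satisfied.
Quorum: 11 present, but the 1 interested trustee does not count, leaving 10. Quorum is 9. Satisfied.
Vote: the indemnification of a former officer requires a majority of the disinterested trustees present (11 − 1 = 10). A majority of 10 is 6, so 6 affirmative votes are needed; 6 voted in favor. Satisfied.

Invalid — notice requirement not satisfied.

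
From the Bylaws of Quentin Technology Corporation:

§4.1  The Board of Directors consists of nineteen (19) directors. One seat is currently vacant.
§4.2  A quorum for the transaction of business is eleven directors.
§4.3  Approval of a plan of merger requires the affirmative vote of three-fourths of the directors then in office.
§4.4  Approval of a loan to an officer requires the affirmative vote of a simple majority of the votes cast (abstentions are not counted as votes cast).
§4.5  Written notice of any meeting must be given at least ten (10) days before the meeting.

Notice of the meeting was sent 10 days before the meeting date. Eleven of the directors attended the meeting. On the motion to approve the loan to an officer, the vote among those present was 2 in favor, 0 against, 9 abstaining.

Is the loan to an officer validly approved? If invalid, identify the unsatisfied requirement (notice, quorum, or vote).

Notice: 10 days given; 10 required (10 ≥ 10). Satisfied.
Quorum: 11 present; quorum is 11. Satisfied.
Vote: the loan to an officer requires a majority of the votes cast (11 present − 9 abstaining = 2). A majority of 2 is 2, so 2 affirmative votes are needed; 2 voted in favor. Satisfied.

Valid — all requirements satisfied.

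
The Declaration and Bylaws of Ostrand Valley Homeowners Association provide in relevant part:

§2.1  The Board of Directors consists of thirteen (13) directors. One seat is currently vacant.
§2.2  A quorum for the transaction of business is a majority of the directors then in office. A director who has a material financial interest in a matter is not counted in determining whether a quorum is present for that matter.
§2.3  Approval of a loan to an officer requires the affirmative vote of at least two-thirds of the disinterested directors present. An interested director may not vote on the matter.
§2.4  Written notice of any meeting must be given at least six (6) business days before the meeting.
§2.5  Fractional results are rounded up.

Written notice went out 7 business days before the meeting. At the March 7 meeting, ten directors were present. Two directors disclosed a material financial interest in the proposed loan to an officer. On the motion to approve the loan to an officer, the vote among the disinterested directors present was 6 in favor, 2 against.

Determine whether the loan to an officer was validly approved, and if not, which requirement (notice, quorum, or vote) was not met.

Valid — all requirements satisfied.

Notice: 7 business days given; 6 required (7 ≥ 6). Satisfied.
Quorum: 10 present, but the 2 interested directors do not count, leaving 8. Quorum is 7. Satisfied.
Vote: the loan to an officer requires two-thirds of the disinterested directors present (10 − 2 = 8). 2/3 of 8 = 5.33, rounded up to 6, so 6 affirmative votes are needed; 6 voted in favor. Satisfied.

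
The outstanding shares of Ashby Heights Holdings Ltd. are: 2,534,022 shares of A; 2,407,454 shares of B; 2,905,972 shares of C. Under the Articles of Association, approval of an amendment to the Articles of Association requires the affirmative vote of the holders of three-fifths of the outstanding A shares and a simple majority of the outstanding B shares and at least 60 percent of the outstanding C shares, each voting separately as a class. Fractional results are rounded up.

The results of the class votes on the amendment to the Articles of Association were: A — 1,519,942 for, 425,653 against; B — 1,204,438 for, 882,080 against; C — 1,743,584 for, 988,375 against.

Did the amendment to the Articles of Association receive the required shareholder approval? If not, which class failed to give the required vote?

A: 3/5 of 2534022 = 1520413.20, rounded up to 1520414; 1,520,414 required, 1,519,942 in favor — not approved.
B: a majority of 2407454 is 1203728; 1,203,728 required, 1,204,438 in favor — approved.
C: 3/5 of 2905972 = 1743583.20, rounded up to 1743584; 1,743,584 required, 1,743,584 in favor — approved.

Not approved — the A shares did not give the required vote.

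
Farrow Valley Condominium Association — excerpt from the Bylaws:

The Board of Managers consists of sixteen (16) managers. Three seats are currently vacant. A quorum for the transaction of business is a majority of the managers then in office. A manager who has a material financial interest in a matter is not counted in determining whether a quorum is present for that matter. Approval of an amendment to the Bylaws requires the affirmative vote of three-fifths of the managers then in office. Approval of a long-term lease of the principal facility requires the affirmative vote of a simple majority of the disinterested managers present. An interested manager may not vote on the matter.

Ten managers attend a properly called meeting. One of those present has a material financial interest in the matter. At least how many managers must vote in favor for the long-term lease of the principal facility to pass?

5

The long-term lease of the principal facility requires a majority of the disinterested managers present (10 − 1 = 9).
A majority of 9 is 5.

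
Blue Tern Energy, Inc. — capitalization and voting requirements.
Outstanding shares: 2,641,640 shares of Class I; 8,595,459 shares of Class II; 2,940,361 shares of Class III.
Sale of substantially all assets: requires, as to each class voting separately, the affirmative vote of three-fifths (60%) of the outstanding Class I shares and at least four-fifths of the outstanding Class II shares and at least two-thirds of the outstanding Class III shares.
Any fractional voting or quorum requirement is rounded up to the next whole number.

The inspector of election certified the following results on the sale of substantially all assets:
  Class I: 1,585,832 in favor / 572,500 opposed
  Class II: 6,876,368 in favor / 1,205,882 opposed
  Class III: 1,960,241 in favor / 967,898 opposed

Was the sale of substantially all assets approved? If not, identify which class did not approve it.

Approved — every class gave the required vote.

Class I: 3/5 of 2641640 = 1584984; 1,584,984 required, 1,585,832 in favor — approved.
Class II: 4/5 of 8595459 = 6876367.20, rounded up to 6876368; 6,876,368 required, 6,876,368 in favor — approved.
Class III: 2/3 of 2940361 = 1960240.67, rounded up to 1960241; 1,960,241 required, 1,960,241 in favor — approved.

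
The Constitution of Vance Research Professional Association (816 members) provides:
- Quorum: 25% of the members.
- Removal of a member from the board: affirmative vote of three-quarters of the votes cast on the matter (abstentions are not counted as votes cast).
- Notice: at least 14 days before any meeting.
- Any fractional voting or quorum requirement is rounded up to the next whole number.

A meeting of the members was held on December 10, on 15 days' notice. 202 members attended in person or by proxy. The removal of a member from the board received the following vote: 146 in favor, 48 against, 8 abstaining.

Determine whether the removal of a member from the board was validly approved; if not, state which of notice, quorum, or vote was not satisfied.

Notice: 15 days given; 14 required. Satisfied.
Quorum: 25% of 816 = 204; 202 present. Not satisfied.
Vote: requires three-fourths of the votes cast (202 − 8 abstaining = 194); 3/4 of 194 = 145.50, rounded up to 146, so 146 needed; 146 in favor. Satisfied.

Invalid — quorum requirement not satisfied.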